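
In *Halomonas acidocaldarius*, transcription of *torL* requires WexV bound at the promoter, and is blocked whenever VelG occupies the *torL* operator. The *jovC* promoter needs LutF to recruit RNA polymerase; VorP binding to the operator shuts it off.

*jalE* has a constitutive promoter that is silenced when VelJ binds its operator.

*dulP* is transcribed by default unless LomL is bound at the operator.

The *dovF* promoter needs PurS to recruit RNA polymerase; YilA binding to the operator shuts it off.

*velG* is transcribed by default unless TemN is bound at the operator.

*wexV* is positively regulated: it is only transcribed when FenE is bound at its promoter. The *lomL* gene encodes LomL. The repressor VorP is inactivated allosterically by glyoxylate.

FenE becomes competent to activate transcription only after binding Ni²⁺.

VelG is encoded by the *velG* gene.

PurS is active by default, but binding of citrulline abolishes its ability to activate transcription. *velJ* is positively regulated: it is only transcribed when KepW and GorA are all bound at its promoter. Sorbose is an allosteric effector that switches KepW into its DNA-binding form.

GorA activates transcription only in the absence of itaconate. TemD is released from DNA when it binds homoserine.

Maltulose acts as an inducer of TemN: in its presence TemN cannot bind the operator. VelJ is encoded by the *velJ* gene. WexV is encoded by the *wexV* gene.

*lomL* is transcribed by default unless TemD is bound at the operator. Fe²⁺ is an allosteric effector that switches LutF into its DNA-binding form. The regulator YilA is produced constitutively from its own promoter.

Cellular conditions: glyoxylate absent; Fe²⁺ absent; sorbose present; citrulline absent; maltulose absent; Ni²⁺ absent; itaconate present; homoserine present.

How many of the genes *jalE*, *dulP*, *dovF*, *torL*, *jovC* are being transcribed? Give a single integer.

Sorbose is present, so KepW is active.
Itaconate is present, so GorA is inactive.
Required activator GorA is absent, so *velJ* is not transcribed.
So VelJ is not produced.
With no repressor bound, *jalE* is transcribed.
→ *jalE* is ON.
Homoserine is present, so TemD is inactive.
With no repressor bound, *lomL* is transcribed.
So LomL is produced and active.
With repressor LomL bound, *dulP* is not transcribed.
→ *dulP* is OFF.
Citrulline is absent, so PurS is active.
YilA is produced constitutively and is active.
With repressor YilA bound, *dovF* is not transcribed.
→ *dovF* is OFF.
Maltulose is absent, so TemN is active.
With repressor TemN bound, *velG* is not transcribed.
So VelG is not produced.
Ni²⁺ is absent, so FenE is inactive.
Required activator FenE is absent, so *wexV* is not transcribed.
So WexV is not produced.
Required activator WexV is absent, so *torL* is not transcribed.
→ *torL* is OFF.
Fe²⁺ is absent, so LutF is inactive.
Glyoxylate is absent, so VorP is active.
With repressor VorP bound, *jovC* is not transcribed.
→ *jovC* is OFF.
1 of the 5 genes is transcribed.

1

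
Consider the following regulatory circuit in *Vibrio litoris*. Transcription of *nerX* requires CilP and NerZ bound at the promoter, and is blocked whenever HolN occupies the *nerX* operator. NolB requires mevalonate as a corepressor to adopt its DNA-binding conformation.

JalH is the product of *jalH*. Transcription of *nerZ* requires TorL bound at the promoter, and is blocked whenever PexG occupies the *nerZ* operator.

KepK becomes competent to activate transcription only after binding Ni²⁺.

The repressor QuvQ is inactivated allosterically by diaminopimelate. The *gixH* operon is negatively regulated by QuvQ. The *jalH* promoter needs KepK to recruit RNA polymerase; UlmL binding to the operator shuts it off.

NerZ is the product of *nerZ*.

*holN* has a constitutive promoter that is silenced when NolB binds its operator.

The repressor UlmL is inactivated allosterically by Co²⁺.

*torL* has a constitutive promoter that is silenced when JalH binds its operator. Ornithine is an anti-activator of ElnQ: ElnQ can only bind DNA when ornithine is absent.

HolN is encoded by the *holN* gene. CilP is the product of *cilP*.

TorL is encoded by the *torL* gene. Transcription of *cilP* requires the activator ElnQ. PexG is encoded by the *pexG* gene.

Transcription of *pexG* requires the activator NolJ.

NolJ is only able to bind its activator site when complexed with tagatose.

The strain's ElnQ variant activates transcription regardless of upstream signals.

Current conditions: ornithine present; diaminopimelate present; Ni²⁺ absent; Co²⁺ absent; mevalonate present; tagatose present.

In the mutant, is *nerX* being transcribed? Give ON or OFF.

ElnQ is constitutively active in this strain.
No repressor is bound and ElnQ is active, so *cilP* is transcribed.
So CilP is produced and active.
Ni²⁺ is absent, so KepK is inactive.
Co²⁺ is absent, so UlmL is active.
With repressor UlmL bound, *jalH* is not transcribed.
So JalH is not produced.
With no repressor bound, *torL* is transcribed.
So TorL is produced and active.
Tagatose is present, so NolJ is active.
No repressor is bound and NolJ is active, so *pexG* is transcribed.
So PexG is produced and active.
With repressor PexG bound, *nerZ* is not transcribed.
So NerZ is not produced.
Mevalonate is present, so NolB is active.
With repressor NolB bound, *holN* is not transcribed.
So HolN is not produced.
Required activator NerZ is absent, so *nerX* is not transcribed.

OFF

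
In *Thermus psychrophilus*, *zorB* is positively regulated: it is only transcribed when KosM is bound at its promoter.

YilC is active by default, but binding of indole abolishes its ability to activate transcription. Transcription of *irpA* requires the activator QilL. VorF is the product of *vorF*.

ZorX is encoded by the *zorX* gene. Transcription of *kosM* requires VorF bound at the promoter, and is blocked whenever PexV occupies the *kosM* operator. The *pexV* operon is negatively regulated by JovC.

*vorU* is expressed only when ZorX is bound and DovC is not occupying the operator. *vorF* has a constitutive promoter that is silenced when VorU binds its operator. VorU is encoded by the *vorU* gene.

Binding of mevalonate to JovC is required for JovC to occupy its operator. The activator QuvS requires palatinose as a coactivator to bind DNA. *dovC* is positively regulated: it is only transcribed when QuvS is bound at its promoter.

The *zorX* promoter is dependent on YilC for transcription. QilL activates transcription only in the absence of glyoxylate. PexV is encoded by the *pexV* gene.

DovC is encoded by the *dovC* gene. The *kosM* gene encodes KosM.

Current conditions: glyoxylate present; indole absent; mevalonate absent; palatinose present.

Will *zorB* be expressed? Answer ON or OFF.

OFF

Palatinose is present, so QuvS is active.
No repressor is bound and QuvS is active, so *dovC* is transcribed.
So DovC is produced and active.
Indole is absent, so YilC is active.
No repressor is bound and YilC is active, so *zorX* is transcribed.
So ZorX is produced and active.
With repressor DovC bound, *vorU* is not transcribed.
So VorU is not produced.
With no repressor bound, *vorF* is transcribed.
So VorF is produced and active.
Mevalonate is absent, so JovC is inactive.
With no repressor bound, *pexV* is transcribed.
So PexV is produced and active.
With repressor PexV bound, *kosM* is not transcribed.
So KosM is not produced.
Required activator KosM is absent, so *zorB* is not transcribed.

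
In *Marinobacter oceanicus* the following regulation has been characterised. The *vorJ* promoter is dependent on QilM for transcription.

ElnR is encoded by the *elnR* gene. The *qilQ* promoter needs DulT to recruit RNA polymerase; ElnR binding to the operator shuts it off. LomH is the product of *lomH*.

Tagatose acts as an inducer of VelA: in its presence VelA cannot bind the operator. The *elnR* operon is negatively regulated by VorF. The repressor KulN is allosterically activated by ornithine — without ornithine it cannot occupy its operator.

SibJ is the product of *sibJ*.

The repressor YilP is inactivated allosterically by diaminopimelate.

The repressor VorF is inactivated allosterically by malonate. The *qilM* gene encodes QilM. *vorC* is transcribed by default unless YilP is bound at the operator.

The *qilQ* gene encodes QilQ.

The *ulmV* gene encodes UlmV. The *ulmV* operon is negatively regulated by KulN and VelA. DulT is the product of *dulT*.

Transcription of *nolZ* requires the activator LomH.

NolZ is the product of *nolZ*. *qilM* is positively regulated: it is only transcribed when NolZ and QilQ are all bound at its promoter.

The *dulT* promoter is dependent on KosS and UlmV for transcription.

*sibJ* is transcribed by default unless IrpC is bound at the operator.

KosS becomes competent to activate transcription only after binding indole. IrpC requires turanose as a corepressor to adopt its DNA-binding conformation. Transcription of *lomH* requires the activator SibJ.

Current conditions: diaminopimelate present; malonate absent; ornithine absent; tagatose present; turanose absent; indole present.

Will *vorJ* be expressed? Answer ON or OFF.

Turanose is absent, so IrpC is inactive.
With no repressor bound, *sibJ* is transcribed.
So SibJ is produced and active.
No repressor is bound and SibJ is active, so *lomH* is transcribed.
So LomH is produced and active.
No repressor is bound and LomH is active, so *nolZ* is transcribed.
So NolZ is produced and active.
Indole is present, so KosS is active.
Ornithine is absent, so KulN is inactive.
Tagatose is present, so VelA is inactive.
With no repressor bound, *ulmV* is transcribed.
So UlmV is produced and active.
No repressor is bound and KosS and UlmV are active, so *dulT* is transcribed.
So DulT is produced and active.
Malonate is absent, so VorF is active.
With repressor VorF bound, *elnR* is not transcribed.
So ElnR is not produced.
No repressor is bound and DulT is active, so *qilQ* is transcribed.
So QilQ is produced and active.
No repressor is bound and NolZ and QilQ are active, so *qilM* is transcribed.
So QilM is produced and active.
No repressor is bound and QilM is active, so *vorJ* is transcribed.

ON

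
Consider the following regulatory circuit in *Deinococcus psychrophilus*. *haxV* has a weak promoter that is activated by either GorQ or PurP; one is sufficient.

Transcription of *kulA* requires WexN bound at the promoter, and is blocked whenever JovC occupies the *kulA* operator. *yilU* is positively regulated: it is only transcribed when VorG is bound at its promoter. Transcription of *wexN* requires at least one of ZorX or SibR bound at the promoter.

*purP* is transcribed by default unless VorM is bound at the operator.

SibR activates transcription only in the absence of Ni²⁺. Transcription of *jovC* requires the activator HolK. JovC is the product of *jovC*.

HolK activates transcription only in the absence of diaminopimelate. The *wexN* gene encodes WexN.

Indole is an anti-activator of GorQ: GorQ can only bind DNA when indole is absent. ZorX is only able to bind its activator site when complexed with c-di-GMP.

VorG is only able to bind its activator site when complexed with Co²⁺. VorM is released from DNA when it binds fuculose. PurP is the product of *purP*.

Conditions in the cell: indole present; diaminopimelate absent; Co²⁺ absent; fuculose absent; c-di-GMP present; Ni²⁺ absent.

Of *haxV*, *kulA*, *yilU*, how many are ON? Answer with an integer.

Indole is present, so GorQ is inactive.
Fuculose is absent, so VorM is active.
With repressor VorM bound, *purP* is not transcribed.
So PurP is not produced.
No activator is available at the *haxV* promoter, so *haxV* is not transcribed.
→ *haxV* is OFF.
Diaminopimelate is absent, so HolK is active.
No repressor is bound and HolK is active, so *jovC* is transcribed.
So JovC is produced and active.
c-di-GMP is present, so ZorX is active.
Ni²⁺ is absent, so SibR is active.
Activator ZorX is present, so *wexN* is transcribed.
So WexN is produced and active.
With repressor JovC bound, *kulA* is not transcribed.
→ *kulA* is OFF.
Co²⁺ is absent, so VorG is inactive.
Required activator VorG is absent, so *yilU* is not transcribed.
→ *yilU* is OFF.
0 of the 3 genes are transcribed.

0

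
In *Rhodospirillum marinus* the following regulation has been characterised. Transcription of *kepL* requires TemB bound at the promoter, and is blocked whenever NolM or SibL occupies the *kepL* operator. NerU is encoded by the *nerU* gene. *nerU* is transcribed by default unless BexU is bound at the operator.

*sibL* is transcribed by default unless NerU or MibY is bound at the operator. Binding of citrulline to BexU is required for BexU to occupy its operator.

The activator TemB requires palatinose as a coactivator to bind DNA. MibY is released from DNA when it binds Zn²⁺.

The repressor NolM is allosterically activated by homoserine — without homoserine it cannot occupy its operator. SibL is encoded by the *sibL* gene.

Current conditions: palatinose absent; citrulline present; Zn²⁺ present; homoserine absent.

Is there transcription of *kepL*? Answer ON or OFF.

Palatinose is absent, so TemB is inactive.
Homoserine is absent, so NolM is inactive.
Citrulline is present, so BexU is active.
With repressor BexU bound, *nerU* is not transcribed.
So NerU is not produced.
Zn²⁺ is present, so MibY is inactive.
With no repressor bound, *sibL* is transcribed.
So SibL is produced and active.
With repressor SibL bound, *kepL* is not transcribed.

OFF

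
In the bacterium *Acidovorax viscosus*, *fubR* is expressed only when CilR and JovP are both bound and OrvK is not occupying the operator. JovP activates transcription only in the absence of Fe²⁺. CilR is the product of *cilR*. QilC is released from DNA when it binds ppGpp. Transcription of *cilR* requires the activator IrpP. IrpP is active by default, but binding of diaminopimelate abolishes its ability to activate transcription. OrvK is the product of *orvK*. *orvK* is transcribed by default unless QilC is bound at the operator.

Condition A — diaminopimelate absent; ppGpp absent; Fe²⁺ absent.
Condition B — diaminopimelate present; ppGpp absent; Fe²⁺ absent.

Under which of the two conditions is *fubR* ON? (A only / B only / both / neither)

A only

Condition A:
Diaminopimelate is absent, so IrpP is active.
No repressor is bound and IrpP is active, so *cilR* is transcribed.
So CilR is produced and active.
ppGpp is absent, so QilC is active.
With repressor QilC bound, *orvK* is not transcribed.
So OrvK is not produced.
Fe²⁺ is absent, so JovP is active.
No repressor is bound and CilR and JovP are active, so *fubR* is transcribed.
→ *fubR* is ON in A.
Condition B:
Diaminopimelate is present, so IrpP is inactive.
Required activator IrpP is absent, so *cilR* is not transcribed.
So CilR is not produced.
ppGpp is absent, so QilC is active.
With repressor QilC bound, *orvK* is not transcribed.
So OrvK is not produced.
Fe²⁺ is absent, so JovP is active.
Required activator CilR is absent, so *fubR* is not transcribed.
→ *fubR* is OFF in B.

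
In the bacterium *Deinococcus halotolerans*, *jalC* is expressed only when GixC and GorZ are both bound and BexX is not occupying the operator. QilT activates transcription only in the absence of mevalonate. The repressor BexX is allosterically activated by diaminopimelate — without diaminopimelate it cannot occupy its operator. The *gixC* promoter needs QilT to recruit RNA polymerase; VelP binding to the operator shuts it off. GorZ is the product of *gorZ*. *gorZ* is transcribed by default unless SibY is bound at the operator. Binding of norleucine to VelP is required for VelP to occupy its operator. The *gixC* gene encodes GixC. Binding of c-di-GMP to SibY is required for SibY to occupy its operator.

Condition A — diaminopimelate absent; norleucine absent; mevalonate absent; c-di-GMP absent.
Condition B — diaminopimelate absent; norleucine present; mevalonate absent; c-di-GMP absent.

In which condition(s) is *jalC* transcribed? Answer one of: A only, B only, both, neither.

A only

Condition A:
Diaminopimelate is absent, so BexX is inactive.
Norleucine is absent, so VelP is inactive.
Mevalonate is absent, so QilT is active.
No repressor is bound and QilT is active, so *gixC* is transcribed.
So GixC is produced and active.
c-di-GMP is absent, so SibY is inactive.
With no repressor bound, *gorZ* is transcribed.
So GorZ is produced and active.
No repressor is bound and GixC and GorZ are active, so *jalC* is transcribed.
→ *jalC* is ON in A.
Condition B:
Diaminopimelate is absent, so BexX is inactive.
Norleucine is present, so VelP is active.
Mevalonate is absent, so QilT is active.
With repressor VelP bound, *gixC* is not transcribed.
So GixC is not produced.
c-di-GMP is absent, so SibY is inactive.
With no repressor bound, *gorZ* is transcribed.
So GorZ is produced and active.
Required activator GixC is absent, so *jalC* is not transcribed.
→ *jalC* is OFF in B.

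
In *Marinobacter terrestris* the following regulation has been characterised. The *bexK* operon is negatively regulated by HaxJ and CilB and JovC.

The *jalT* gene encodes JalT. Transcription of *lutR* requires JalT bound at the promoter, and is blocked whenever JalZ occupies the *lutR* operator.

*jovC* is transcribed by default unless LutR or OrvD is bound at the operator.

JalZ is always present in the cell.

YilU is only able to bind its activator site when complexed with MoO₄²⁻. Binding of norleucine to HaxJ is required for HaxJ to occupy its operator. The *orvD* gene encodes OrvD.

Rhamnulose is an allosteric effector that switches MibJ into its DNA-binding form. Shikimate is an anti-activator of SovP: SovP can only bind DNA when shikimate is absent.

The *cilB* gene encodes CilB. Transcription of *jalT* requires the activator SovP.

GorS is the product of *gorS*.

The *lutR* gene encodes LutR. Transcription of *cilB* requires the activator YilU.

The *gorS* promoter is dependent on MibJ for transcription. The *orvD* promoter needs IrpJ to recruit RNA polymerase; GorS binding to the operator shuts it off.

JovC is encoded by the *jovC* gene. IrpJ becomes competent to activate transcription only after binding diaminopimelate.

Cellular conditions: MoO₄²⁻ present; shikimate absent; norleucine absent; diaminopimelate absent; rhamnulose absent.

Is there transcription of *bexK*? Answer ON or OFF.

Norleucine is absent, so HaxJ is inactive.
MoO₄²⁻ is present, so YilU is active.
No repressor is bound and YilU is active, so *cilB* is transcribed.
So CilB is produced and active.
Shikimate is absent, so SovP is active.
No repressor is bound and SovP is active, so *jalT* is transcribed.
So JalT is produced and active.
JalZ is produced constitutively and is active.
With repressor JalZ bound, *lutR* is not transcribed.
So LutR is not produced.
Rhamnulose is absent, so MibJ is inactive.
Required activator MibJ is absent, so *gorS* is not transcribed.
So GorS is not produced.
Diaminopimelate is absent, so IrpJ is inactive.
Required activator IrpJ is absent, so *orvD* is not transcribed.
So OrvD is not produced.
With no repressor bound, *jovC* is transcribed.
So JovC is produced and active.
With repressor CilB bound, *bexK* is not transcribed.

OFF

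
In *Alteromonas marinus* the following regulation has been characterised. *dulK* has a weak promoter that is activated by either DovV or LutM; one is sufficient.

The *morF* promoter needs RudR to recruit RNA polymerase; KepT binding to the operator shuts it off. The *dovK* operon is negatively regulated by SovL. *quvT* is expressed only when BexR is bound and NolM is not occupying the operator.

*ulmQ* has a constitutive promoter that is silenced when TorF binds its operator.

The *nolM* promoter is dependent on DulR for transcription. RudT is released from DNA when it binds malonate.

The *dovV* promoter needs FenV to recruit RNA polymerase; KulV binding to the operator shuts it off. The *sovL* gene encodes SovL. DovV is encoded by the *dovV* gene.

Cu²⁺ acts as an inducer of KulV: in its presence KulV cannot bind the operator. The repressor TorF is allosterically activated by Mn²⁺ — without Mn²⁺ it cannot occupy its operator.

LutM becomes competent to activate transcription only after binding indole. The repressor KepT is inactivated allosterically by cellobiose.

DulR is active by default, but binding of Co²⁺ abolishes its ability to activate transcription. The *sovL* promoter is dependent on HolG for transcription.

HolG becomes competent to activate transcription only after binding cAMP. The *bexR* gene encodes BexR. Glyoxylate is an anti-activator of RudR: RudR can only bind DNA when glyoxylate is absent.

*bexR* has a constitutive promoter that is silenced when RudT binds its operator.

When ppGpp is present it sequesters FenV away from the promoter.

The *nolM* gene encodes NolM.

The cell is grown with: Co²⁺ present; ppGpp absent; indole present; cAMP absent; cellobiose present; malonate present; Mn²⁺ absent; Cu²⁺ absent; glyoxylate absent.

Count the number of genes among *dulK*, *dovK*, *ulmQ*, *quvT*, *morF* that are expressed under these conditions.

Cu²⁺ is absent, so KulV is active.
ppGpp is absent, so FenV is active.
With repressor KulV bound, *dovV* is not transcribed.
So DovV is not produced.
Indole is present, so LutM is active.
Activator LutM is present, so *dulK* is transcribed.
→ *dulK* is ON.
cAMP is absent, so HolG is inactive.
Required activator HolG is absent, so *sovL* is not transcribed.
So SovL is not produced.
With no repressor bound, *dovK* is transcribed.
→ *dovK* is ON.
Mn²⁺ is absent, so TorF is inactive.
With no repressor bound, *ulmQ* is transcribed.
→ *ulmQ* is ON.
Malonate is present, so RudT is inactive.
With no repressor bound, *bexR* is transcribed.
So BexR is produced and active.
Co²⁺ is present, so DulR is inactive.
Required activator DulR is absent, so *nolM* is not transcribed.
So NolM is not produced.
No repressor is bound and BexR is active, so *quvT* is transcribed.
→ *quvT* is ON.
Cellobiose is present, so KepT is inactive.
Glyoxylate is absent, so RudR is active.
No repressor is bound and RudR is active, so *morF* is transcribed.
→ *morF* is ON.
5 of the 5 genes are transcribed.

5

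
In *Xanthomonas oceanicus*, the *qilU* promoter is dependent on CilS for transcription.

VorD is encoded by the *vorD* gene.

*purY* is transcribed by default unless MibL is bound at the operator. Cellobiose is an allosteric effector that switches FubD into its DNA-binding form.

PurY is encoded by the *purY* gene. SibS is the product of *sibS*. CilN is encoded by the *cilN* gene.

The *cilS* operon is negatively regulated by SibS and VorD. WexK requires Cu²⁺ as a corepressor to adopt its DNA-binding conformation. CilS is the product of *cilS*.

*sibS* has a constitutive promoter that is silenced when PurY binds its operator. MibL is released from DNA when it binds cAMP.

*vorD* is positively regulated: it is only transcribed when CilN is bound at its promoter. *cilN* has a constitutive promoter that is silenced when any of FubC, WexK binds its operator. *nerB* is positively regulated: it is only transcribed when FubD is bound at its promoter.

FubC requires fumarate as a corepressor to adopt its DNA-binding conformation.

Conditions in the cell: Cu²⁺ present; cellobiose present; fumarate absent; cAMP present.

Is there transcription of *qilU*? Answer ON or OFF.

ON

cAMP is present, so MibL is inactive.
With no repressor bound, *purY* is transcribed.
So PurY is produced and active.
With repressor PurY bound, *sibS* is not transcribed.
So SibS is not produced.
Fumarate is absent, so FubC is inactive.
Cu²⁺ is present, so WexK is active.
With repressor WexK bound, *cilN* is not transcribed.
So CilN is not produced.
Required activator CilN is absent, so *vorD* is not transcribed.
So VorD is not produced.
With no repressor bound, *cilS* is transcribed.
So CilS is produced and active.
No repressor is bound and CilS is active, so *qilU* is transcribed.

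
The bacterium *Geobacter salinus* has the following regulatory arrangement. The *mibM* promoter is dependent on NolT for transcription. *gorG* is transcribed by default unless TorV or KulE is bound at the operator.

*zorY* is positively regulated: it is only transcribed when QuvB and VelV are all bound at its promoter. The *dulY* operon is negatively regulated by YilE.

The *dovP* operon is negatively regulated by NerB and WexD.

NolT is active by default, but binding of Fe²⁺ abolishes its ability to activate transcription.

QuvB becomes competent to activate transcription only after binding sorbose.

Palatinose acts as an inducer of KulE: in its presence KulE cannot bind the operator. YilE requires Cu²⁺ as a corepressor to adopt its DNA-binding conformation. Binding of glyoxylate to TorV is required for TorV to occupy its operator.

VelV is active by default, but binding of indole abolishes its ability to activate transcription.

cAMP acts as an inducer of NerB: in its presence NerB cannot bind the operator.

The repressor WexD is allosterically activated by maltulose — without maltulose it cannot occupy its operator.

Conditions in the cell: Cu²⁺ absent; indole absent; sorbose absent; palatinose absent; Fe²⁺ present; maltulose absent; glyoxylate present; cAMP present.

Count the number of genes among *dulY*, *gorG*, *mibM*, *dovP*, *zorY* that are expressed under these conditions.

2

Cu²⁺ is absent, so YilE is inactive.
With no repressor bound, *dulY* is transcribed.
→ *dulY* is ON.
Glyoxylate is present, so TorV is active.
Palatinose is absent, so KulE is active.
With repressor TorV bound, *gorG* is not transcribed.
→ *gorG* is OFF.
Fe²⁺ is present, so NolT is inactive.
Required activator NolT is absent, so *mibM* is not transcribed.
→ *mibM* is OFF.
cAMP is present, so NerB is inactive.
Maltulose is absent, so WexD is inactive.
With no repressor bound, *dovP* is transcribed.
→ *dovP* is ON.
Sorbose is absent, so QuvB is inactive.
Indole is absent, so VelV is active.
Required activator QuvB is absent, so *zorY* is not transcribed.
→ *zorY* is OFF.
2 of the 5 genes are transcribed.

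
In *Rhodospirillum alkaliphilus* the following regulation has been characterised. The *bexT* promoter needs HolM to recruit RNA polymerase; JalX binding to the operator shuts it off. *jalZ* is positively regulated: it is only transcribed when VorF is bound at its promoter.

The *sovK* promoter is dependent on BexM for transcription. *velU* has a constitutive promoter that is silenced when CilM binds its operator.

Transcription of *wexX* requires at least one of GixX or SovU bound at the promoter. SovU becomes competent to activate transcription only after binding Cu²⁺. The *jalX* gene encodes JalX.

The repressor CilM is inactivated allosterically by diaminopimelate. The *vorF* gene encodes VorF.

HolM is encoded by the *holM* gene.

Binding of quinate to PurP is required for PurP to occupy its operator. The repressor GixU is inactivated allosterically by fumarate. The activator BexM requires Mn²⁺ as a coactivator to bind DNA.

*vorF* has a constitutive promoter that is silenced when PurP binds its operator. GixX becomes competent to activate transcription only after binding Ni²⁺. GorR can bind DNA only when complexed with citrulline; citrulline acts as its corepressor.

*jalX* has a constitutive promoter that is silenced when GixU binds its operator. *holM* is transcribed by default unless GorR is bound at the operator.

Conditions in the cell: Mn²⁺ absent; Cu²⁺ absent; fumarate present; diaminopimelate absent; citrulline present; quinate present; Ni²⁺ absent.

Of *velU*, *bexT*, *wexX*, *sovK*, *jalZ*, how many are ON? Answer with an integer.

0

Diaminopimelate is absent, so CilM is active.
With repressor CilM bound, *velU* is not transcribed.
→ *velU* is OFF.
Fumarate is present, so GixU is inactive.
With no repressor bound, *jalX* is transcribed.
So JalX is produced and active.
Citrulline is present, so GorR is active.
With repressor GorR bound, *holM* is not transcribed.
So HolM is not produced.
With repressor JalX bound, *bexT* is not transcribed.
→ *bexT* is OFF.
Ni²⁺ is absent, so GixX is inactive.
Cu²⁺ is absent, so SovU is inactive.
No activator is available at the *wexX* promoter, so *wexX* is not transcribed.
→ *wexX* is OFF.
Mn²⁺ is absent, so BexM is inactive.
Required activator BexM is absent, so *sovK* is not transcribed.
→ *sovK* is OFF.
Quinate is present, so PurP is active.
With repressor PurP bound, *vorF* is not transcribed.
So VorF is not produced.
Required activator VorF is absent, so *jalZ* is not transcribed.
→ *jalZ* is OFF.
0 of the 5 genes are transcribed.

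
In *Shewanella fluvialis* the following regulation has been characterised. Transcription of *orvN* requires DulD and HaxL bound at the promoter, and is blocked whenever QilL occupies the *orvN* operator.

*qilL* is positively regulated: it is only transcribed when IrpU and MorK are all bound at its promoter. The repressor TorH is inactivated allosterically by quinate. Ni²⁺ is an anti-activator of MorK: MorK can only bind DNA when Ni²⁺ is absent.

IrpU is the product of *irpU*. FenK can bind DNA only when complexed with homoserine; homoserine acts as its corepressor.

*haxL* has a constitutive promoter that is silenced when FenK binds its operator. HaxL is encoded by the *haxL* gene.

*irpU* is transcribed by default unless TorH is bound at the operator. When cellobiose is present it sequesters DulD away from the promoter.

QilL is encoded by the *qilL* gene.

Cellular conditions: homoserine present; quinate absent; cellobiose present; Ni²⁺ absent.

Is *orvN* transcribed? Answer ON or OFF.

Cellobiose is present, so DulD is inactive.
Quinate is absent, so TorH is active.
With repressor TorH bound, *irpU* is not transcribed.
So IrpU is not produced.
Ni²⁺ is absent, so MorK is active.
Required activator IrpU is absent, so *qilL* is not transcribed.
So QilL is not produced.
Homoserine is present, so FenK is active.
With repressor FenK bound, *haxL* is not transcribed.
So HaxL is not produced.
Required activator DulD is absent, so *orvN* is not transcribed.

OFF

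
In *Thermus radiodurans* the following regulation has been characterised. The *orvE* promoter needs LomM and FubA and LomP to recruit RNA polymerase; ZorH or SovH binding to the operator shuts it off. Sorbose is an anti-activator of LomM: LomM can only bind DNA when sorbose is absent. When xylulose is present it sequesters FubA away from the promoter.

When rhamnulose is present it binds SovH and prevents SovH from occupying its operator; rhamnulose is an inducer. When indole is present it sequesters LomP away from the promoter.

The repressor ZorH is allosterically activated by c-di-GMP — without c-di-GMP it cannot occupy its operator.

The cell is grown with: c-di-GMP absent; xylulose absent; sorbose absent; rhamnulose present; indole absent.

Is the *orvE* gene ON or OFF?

Sorbose is absent, so LomM is active.
Xylulose is absent, so FubA is active.
Indole is absent, so LomP is active.
c-di-GMP is absent, so ZorH is inactive.
Rhamnulose is present, so SovH is inactive.
No repressor is bound and LomM and FubA and LomP are active, so *orvE* is transcribed.

ON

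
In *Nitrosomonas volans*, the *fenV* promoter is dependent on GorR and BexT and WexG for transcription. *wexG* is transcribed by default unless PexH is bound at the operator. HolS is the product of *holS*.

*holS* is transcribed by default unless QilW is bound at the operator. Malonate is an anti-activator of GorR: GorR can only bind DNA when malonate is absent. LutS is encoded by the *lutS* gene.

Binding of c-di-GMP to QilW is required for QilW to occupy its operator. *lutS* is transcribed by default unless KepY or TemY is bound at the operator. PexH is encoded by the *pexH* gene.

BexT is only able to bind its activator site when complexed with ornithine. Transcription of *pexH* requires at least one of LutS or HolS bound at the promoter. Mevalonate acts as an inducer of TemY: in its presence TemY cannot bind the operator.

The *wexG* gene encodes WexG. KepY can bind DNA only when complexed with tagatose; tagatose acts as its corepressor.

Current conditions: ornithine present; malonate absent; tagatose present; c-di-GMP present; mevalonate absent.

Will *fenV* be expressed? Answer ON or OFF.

Malonate is absent, so GorR is active.
Ornithine is present, so BexT is active.
Tagatose is present, so KepY is active.
Mevalonate is absent, so TemY is active.
With repressor KepY bound, *lutS* is not transcribed.
So LutS is not produced.
c-di-GMP is present, so QilW is active.
With repressor QilW bound, *holS* is not transcribed.
So HolS is not produced.
No activator is available at the *pexH* promoter, so *pexH* is not transcribed.
So PexH is not produced.
With no repressor bound, *wexG* is transcribed.
So WexG is produced and active.
No repressor is bound and GorR and BexT and WexG are active, so *fenV* is transcribed.

ON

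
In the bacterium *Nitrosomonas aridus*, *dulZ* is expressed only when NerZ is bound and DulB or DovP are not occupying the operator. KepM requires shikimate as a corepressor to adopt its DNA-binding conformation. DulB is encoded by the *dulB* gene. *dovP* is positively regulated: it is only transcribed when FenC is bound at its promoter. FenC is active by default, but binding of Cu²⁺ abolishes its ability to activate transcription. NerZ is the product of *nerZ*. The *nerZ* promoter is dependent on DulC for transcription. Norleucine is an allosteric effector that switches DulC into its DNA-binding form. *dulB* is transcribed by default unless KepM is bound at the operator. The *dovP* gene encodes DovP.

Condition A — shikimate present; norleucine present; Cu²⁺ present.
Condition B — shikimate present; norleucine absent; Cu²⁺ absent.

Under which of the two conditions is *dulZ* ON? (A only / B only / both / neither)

A only

Condition A:
Shikimate is present, so KepM is active.
With repressor KepM bound, *dulB* is not transcribed.
So DulB is not produced.
Norleucine is present, so DulC is active.
No repressor is bound and DulC is active, so *nerZ* is transcribed.
So NerZ is produced and active.
Cu²⁺ is present, so FenC is inactive.
Required activator FenC is absent, so *dovP* is not transcribed.
So DovP is not produced.
No repressor is bound and NerZ is active, so *dulZ* is transcribed.
→ *dulZ* is ON in A.
Condition B:
Shikimate is present, so KepM is active.
With repressor KepM bound, *dulB* is not transcribed.
So DulB is not produced.
Norleucine is absent, so DulC is inactive.
Required activator DulC is absent, so *nerZ* is not transcribed.
So NerZ is not produced.
Cu²⁺ is absent, so FenC is active.
No repressor is bound and FenC is active, so *dovP* is transcribed.
So DovP is produced and active.
With repressor DovP bound, *dulZ* is not transcribed.
→ *dulZ* is OFF in B.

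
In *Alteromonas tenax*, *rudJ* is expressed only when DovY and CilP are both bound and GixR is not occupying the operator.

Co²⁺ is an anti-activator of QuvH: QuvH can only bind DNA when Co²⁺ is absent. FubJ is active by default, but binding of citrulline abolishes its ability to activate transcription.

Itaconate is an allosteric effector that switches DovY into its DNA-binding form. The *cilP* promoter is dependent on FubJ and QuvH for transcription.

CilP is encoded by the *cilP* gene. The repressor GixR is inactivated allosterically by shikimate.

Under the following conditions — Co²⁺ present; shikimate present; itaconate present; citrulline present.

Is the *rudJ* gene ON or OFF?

Itaconate is present, so DovY is active.
Shikimate is present, so GixR is inactive.
Citrulline is present, so FubJ is inactive.
Co²⁺ is present, so QuvH is inactive.
Required activator FubJ is absent, so *cilP* is not transcribed.
So CilP is not produced.
Required activator CilP is absent, so *rudJ* is not transcribed.

OFF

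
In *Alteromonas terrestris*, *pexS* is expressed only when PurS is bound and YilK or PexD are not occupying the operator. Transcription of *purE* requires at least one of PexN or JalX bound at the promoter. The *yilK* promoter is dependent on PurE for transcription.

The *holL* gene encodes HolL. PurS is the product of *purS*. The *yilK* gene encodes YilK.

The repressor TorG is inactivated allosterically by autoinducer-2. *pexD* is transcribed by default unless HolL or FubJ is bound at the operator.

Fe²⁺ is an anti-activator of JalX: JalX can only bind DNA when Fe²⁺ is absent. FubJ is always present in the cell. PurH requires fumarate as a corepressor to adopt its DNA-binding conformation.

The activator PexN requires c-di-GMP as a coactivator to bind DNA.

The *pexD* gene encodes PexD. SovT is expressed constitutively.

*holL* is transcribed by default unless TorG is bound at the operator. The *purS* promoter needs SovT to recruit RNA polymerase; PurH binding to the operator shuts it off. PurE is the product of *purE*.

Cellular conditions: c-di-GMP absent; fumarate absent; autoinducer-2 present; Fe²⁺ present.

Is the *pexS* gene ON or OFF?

c-di-GMP is absent, so PexN is inactive.
Fe²⁺ is present, so JalX is inactive.
No activator is available at the *purE* promoter, so *purE* is not transcribed.
So PurE is not produced.
Required activator PurE is absent, so *yilK* is not transcribed.
So YilK is not produced.
Fumarate is absent, so PurH is inactive.
SovT is produced constitutively and is active.
No repressor is bound and SovT is active, so *purS* is transcribed.
So PurS is produced and active.
Autoinducer-2 is present, so TorG is inactive.
With no repressor bound, *holL* is transcribed.
So HolL is produced and active.
FubJ is produced constitutively and is active.
With repressor HolL bound, *pexD* is not transcribed.
So PexD is not produced.
No repressor is bound and PurS is active, so *pexS* is transcribed.

ON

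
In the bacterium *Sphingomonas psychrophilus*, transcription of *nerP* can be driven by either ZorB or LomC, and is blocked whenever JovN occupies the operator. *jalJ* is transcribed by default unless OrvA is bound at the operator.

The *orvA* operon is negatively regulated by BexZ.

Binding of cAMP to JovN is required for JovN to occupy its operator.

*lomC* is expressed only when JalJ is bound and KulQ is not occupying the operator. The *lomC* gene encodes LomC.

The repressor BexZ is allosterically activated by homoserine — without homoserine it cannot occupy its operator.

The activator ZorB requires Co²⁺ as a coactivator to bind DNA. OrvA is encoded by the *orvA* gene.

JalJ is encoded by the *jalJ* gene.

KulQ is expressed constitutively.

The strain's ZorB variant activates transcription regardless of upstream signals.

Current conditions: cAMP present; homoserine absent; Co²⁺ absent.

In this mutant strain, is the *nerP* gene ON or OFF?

ZorB is constitutively active in this strain.
Homoserine is absent, so BexZ is inactive.
With no repressor bound, *orvA* is transcribed.
So OrvA is produced and active.
With repressor OrvA bound, *jalJ* is not transcribed.
So JalJ is not produced.
KulQ is produced constitutively and is active.
With repressor KulQ bound, *lomC* is not transcribed.
So LomC is not produced.
cAMP is present, so JovN is active.
With repressor JovN bound, *nerP* is not transcribed.

OFF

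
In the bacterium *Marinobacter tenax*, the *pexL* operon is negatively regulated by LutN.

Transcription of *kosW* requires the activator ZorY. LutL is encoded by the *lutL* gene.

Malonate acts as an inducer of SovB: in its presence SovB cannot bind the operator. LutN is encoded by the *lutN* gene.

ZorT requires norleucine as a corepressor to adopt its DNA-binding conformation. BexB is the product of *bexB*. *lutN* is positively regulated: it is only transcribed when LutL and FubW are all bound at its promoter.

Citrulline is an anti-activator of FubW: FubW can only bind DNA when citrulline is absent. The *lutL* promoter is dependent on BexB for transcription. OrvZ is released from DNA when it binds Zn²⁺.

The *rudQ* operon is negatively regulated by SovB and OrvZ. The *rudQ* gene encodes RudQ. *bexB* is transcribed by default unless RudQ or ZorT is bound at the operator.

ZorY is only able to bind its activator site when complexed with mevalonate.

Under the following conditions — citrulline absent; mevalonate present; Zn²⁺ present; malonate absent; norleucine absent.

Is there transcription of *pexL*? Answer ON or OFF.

OFF

Malonate is absent, so SovB is active.
Zn²⁺ is present, so OrvZ is inactive.
With repressor SovB bound, *rudQ* is not transcribed.
So RudQ is not produced.
Norleucine is absent, so ZorT is inactive.
With no repressor bound, *bexB* is transcribed.
So BexB is produced and active.
No repressor is bound and BexB is active, so *lutL* is transcribed.
So LutL is produced and active.
Citrulline is absent, so FubW is active.
No repressor is bound and LutL and FubW are active, so *lutN* is transcribed.
So LutN is produced and active.
With repressor LutN bound, *pexL* is not transcribed.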